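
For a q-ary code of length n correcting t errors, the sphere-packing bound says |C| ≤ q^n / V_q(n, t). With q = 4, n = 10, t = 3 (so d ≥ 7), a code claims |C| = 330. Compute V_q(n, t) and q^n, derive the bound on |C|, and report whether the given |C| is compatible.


V_q(n, t) = 3676, q^n = 1048576, Hamming bound = 285, |C| = 330 > bound (violated).

Step 1: Compute V_q(n, t) = Σ_{j=0}^3 C(n, j) (q−1)^j.
  j = 0: C(10,0)·(3)^0 = 1·1 = 1.
  j = 1: C(10,1)·(3)^1 = 10·3 = 30.
  j = 2: C(10,2)·(3)^2 = 45·9 = 405.
  j = 3: C(10,3)·(3)^3 = 120·27 = 3240.
  V_q(n, t) = 1 + 30 + 405 + 3240 = 3676.
Step 2: q^n = 4^10 = 1048576.
Step 3: Hamming bound ⌊q^n / V_q(n,t)⌋ = ⌊1048576/3676⌋ = 285.
Step 4: Compare |C| = 330 to 285: violated.
The claimed |C| lies above the Hamming bound, so no 4-ary code of length 10 with d ≥ 7 can have 330 codewords.


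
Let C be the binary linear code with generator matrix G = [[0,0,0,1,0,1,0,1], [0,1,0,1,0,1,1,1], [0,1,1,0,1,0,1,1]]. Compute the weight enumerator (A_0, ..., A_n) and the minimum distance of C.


Weight distribution: A_0 = 1, A_2 = 1, A_3 = 2, A_4 = 1, A_5 = 2, A_6 = 1. Minimum distance d = 2.

Enumerate all 2^3 = 8 messages m ∈ F_2^3.
For each, compute codeword c = mG in F_2^8, then tally its weight.
  m = 000 → c = 00000000, weight = 0.
  m = 100 → c = 00010101, weight = 3.
  m = 010 → c = 01010111, weight = 5.
  m = 110 → c = 01000010, weight = 2.
  m = 001 → c = 01101011, weight = 5.
  m = 101 → c = 01111110, weight = 6.
  m = 011 → c = 00111100, weight = 4.
  m = 111 → c = 00101001, weight = 3.
Tally weights:
  weight 0: 1 codewords.
  weight 2: 1 codewords.
  weight 3: 2 codewords.
  weight 4: 1 codewords.
  weight 5: 2 codewords.
  weight 6: 1 codewords.
Minimum distance d = smallest w > 0 with A_w > 0 = 2.
Sanity: Σ A_w = 8 = 2^3 = 8 ✓.


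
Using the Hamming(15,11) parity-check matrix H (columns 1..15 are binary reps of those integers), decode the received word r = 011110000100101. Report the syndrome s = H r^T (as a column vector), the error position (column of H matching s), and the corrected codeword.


s = (1, 0, 0, 0)^T, error position = 8, corrected codeword c = 011110010100101

Compute s = H r^T mod 2 one row at a time:
  s_1 = 0 + 0 + 1 + 0 + 0 + 1 + 0 + 1 = 3 ≡ 1 (mod 2).
  s_2 = 1 + 1 + 0 + 0 + 0 + 1 + 0 + 1 = 4 ≡ 0 (mod 2).
  s_3 = 1 + 1 + 0 + 0 + 1 + 0 + 0 + 1 = 4 ≡ 0 (mod 2).
  s_4 = 0 + 1 + 1 + 0 + 0 + 0 + 1 + 1 = 4 ≡ 0 (mod 2).
s = (1, 0, 0, 0)^T — this equals column 8 of H (binary 1000), so error is at position 8.
Correct: flip bit 8 of r = 011110000100101 to get c = 011110010100101.


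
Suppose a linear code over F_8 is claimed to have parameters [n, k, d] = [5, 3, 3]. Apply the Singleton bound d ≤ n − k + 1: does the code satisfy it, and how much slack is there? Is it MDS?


Singleton RHS = n − k + 1 = 3, slack = 0, bound satisfied, MDS.

Singleton bound: d ≤ n − k + 1.
Here n = 5, k = 3, so n − k + 1 = 3.
Given d = 3, check d ≤ 3: YES.
Slack = (n − k + 1) − d = 0.
The code is MDS (slack = 0).
Description: the claimed parameters are [5, 3, 3]_8; such a code would be MDS (meets Singleton bound).


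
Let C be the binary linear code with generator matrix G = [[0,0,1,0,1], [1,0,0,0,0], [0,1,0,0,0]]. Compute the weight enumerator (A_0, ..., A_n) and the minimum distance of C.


Weight distribution: A_0 = 1, A_1 = 2, A_2 = 2, A_3 = 2, A_4 = 1. Minimum distance d = 1.

Enumerate all 2^3 = 8 messages m ∈ F_2^3.
For each, compute codeword c = mG in F_2^5, then tally its weight.
  m = 000 → c = 00000, weight = 0.
  m = 100 → c = 00101, weight = 2.
  m = 010 → c = 10000, weight = 1.
  m = 110 → c = 10101, weight = 3.
  m = 001 → c = 01000, weight = 1.
  m = 101 → c = 01101, weight = 3.
  m = 011 → c = 11000, weight = 2.
  m = 111 → c = 11101, weight = 4.
Tally weights:
  weight 0: 1 codewords.
  weight 1: 2 codewords.
  weight 2: 2 codewords.
  weight 3: 2 codewords.
  weight 4: 1 codewords.
Minimum distance d = smallest w > 0 with A_w > 0 = 1.
Sanity: Σ A_w = 8 = 2^3 = 8 ✓.


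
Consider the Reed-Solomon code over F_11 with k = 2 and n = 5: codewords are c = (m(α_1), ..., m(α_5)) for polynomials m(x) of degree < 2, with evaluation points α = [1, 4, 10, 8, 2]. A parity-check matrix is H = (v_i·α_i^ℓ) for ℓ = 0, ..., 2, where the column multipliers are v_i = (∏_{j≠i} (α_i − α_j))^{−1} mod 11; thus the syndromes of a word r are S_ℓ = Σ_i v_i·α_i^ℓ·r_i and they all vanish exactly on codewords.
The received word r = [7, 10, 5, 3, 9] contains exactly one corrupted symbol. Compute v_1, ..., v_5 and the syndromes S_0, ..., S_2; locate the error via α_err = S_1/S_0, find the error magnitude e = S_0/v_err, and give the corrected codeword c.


S = (4, 8, 5), error at position 5, error magnitude e = 1, c = [7, 10, 5, 3, 8].

Step 1: column multipliers v_i = (∏_{j≠i}(α_i − α_j))^{−1} mod 11.
  i = 1 (α = 1): (1−4)(1−10)(1−8)(1−2) = (−3)·(−9)·(−7)·(−1) = 189 ≡ 2, so v_1 = 2^{−1} = 6 (mod 11).
  i = 2 (α = 4): (4−1)(4−10)(4−8)(4−2) = 3·(−6)·(−4)·2 = 144 ≡ 1, so v_2 = 1^{−1} = 1 (mod 11).
  i = 3 (α = 10): (10−1)(10−4)(10−8)(10−2) = 9·6·2·8 = 864 ≡ 6, so v_3 = 6^{−1} = 2 (mod 11).
  i = 4 (α = 8): (8−1)(8−4)(8−10)(8−2) = 7·4·(−2)·6 = −336 ≡ 5, so v_4 = 5^{−1} = 9 (mod 11).
  i = 5 (α = 2): (2−1)(2−4)(2−10)(2−8) = 1·(−2)·(−8)·(−6) = −96 ≡ 3, so v_5 = 3^{−1} = 4 (mod 11).
  v = [6, 1, 2, 9, 4].
Step 2: syndromes of r = [7, 10, 5, 3, 9] (all sums mod 11).
  S_0 = Σ v_i r_i = 6·7 + 1·10 + 2·5 + 9·3 + 4·9 = 125 ≡ 4.
  S_1 = Σ v_i α_i r_i = 6·1·7 + 1·4·10 + 2·10·5 + 9·8·3 + 4·2·9 = 470 ≡ 8.
  α_i^2 mod 11 = [1, 5, 1, 9, 4].
  S_2 = Σ v_i α_i^2 r_i = 6·1·7 + 1·5·10 + 2·1·5 + 9·9·3 + 4·4·9 = 489 ≡ 5.
  S = (4, 8, 5) ≠ 0, so r is not a codeword (an error is present).
Step 3: locate the error. For a single error e at position i, S_ℓ = v_i·e·α_i^ℓ, so α_err = S_1/S_0.
  S_0^{−1} = 4^{−1} = 3 (mod 11), so α_err = 8·3 = 24 ≡ 2 = α_5. Error position i = 5.
  Consistency check: S_2/S_1 = 5·7 = 35 ≡ 2 = α_err ✓ (single-error assumption holds).
Step 4: error magnitude e = S_0/v_5 = S_0·∏_{j≠5}(α_5 − α_j) = 4·3 = 12 ≡ 1 (mod 11).
Step 5: correct position 5: c_5 = r_5 − e = 9 − 1 ≡ 8 (mod 11). Hence c = [7, 10, 5, 3, 8].
  Check: interpolating c through the α_i gives m(x) = 6 + 1·x (degree < 2) with m(α_i) = c_i for every i, so c is indeed a codeword.


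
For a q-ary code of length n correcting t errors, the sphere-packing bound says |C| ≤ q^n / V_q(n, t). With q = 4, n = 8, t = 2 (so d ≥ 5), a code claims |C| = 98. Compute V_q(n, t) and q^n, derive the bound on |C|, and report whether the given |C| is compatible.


V_q(n, t) = 277, q^n = 65536, Hamming bound = 236, |C| = 98 ≤ bound (satisfied).

Step 1: Compute V_q(n, t) = Σ_{j=0}^2 C(n, j) (q−1)^j.
  j = 0: C(8,0)·(3)^0 = 1·1 = 1.
  j = 1: C(8,1)·(3)^1 = 8·3 = 24.
  j = 2: C(8,2)·(3)^2 = 28·9 = 252.
  V_q(n, t) = 1 + 24 + 252 = 277.
Step 2: q^n = 4^8 = 65536.
Step 3: Hamming bound ⌊q^n / V_q(n,t)⌋ = ⌊65536/277⌋ = 236.
Step 4: Compare |C| = 98 to 236: satisfied.
The claimed |C| lies below the Hamming bound.


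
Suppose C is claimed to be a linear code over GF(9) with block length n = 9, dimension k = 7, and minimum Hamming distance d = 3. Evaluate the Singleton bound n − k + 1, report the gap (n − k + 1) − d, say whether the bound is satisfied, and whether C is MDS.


Singleton RHS = n − k + 1 = 3, slack = 0, bound satisfied, MDS.

Singleton bound: d ≤ n − k + 1.
Here n = 9, k = 7, so n − k + 1 = 3.
Given d = 3, check d ≤ 3: YES.
Slack = (n − k + 1) − d = 0.
The code is MDS (slack = 0).
Description: the claimed parameters are [9, 7, 3]_9; such a code would be MDS (meets Singleton bound).


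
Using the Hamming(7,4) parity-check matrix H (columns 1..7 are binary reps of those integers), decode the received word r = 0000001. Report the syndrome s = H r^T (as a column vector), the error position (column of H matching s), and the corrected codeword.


s = (1, 1, 1)^T, error position = 7, corrected codeword c = 0000000

Compute s = H r^T mod 2 one row at a time:
  s_1 = 0 + 0 + 0 + 1 = 1 ≡ 1 (mod 2).
  s_2 = 0 + 0 + 0 + 1 = 1 ≡ 1 (mod 2).
  s_3 = 0 + 0 + 0 + 1 = 1 ≡ 1 (mod 2).
s = (1, 1, 1)^T — this equals column 7 of H (binary 111), so error is at position 7.
Correct: flip bit 7 of r = 0000001 to get c = 0000000.


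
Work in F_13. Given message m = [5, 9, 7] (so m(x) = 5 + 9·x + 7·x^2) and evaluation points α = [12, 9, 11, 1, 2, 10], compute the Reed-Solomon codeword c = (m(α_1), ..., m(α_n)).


c = [3, 3, 2, 8, 12, 2]

Message polynomial: m(x) = 5 + 9·x + 7·x^2 (mod 13).
For each evaluation point α_i, compute m(α_i) mod 13:
  α_1 = 12: Horner steps 7 → 2 → 3, so m(12) = 3.
  α_2 = 9: Horner steps 7 → 7 → 3, so m(9) = 3.
  α_3 = 11: Horner steps 7 → 8 → 2, so m(11) = 2.
  α_4 = 1: Horner steps 7 → 3 → 8, so m(1) = 8.
  α_5 = 2: Horner steps 7 → 10 → 12, so m(2) = 12.
  α_6 = 10: Horner steps 7 → 1 → 2, so m(10) = 2.
Codeword c = [3, 3, 2, 8, 12, 2] ∈ F_13^6.


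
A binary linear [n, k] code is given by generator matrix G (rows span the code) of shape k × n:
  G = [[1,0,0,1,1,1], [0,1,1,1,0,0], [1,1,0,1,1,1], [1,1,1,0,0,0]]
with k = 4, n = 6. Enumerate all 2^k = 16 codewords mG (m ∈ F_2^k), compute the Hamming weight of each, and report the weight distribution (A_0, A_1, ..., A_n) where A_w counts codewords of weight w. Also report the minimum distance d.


Weight distribution: A_0 = 1, A_1 = 1, A_2 = 4, A_3 = 4, A_4 = 3, A_5 = 3. Minimum distance d = 1.

Enumerate all 2^4 = 16 messages m ∈ F_2^4.
For each, compute codeword c = mG in F_2^6, then tally its weight.
  m = 0000 → c = 000000, weight = 0.
  m = 1000 → c = 100111, weight = 4.
  m = 0100 → c = 011100, weight = 3.
  m = 1100 → c = 111011, weight = 5.
  m = 0010 → c = 110111, weight = 5.
  m = 1010 → c = 010000, weight = 1.
  m = 0110 → c = 101011, weight = 4.
  m = 1110 → c = 001100, weight = 2.
  m = 0001 → c = 111000, weight = 3.
  m = 1001 → c = 011111, weight = 5.
  m = 0101 → c = 100100, weight = 2.
  m = 1101 → c = 000011, weight = 2.
  m = 0011 → c = 001111, weight = 4.
  m = 1011 → c = 101000, weight = 2.
  m = 0111 → c = 010011, weight = 3.
  m = 1111 → c = 110100, weight = 3.
Tally weights:
  weight 0: 1 codewords.
  weight 1: 1 codewords.
  weight 2: 4 codewords.
  weight 3: 4 codewords.
  weight 4: 3 codewords.
  weight 5: 3 codewords.
Minimum distance d = smallest w > 0 with A_w > 0 = 1.
Sanity: Σ A_w = 16 = 2^4 = 16 ✓.


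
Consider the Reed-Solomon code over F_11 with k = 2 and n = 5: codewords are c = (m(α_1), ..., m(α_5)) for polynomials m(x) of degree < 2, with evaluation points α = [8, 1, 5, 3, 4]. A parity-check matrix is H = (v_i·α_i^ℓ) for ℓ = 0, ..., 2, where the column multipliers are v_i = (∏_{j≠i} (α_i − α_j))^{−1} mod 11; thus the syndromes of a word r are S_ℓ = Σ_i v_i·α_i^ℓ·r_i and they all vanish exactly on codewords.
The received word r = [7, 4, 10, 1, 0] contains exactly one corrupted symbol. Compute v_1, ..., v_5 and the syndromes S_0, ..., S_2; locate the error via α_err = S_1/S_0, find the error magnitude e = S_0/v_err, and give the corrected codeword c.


S = (4, 4, 4), error at position 2, error magnitude e = 1, c = [7, 3, 10, 1, 0].

Step 1: column multipliers v_i = (∏_{j≠i}(α_i − α_j))^{−1} mod 11.
  i = 1 (α = 8): (8−1)(8−5)(8−3)(8−4) = 7·3·5·4 = 420 ≡ 2, so v_1 = 2^{−1} = 6 (mod 11).
  i = 2 (α = 1): (1−8)(1−5)(1−3)(1−4) = (−7)·(−4)·(−2)·(−3) = 168 ≡ 3, so v_2 = 3^{−1} = 4 (mod 11).
  i = 3 (α = 5): (5−8)(5−1)(5−3)(5−4) = (−3)·4·2·1 = −24 ≡ 9, so v_3 = 9^{−1} = 5 (mod 11).
  i = 4 (α = 3): (3−8)(3−1)(3−5)(3−4) = (−5)·2·(−2)·(−1) = −20 ≡ 2, so v_4 = 2^{−1} = 6 (mod 11).
  i = 5 (α = 4): (4−8)(4−1)(4−5)(4−3) = (−4)·3·(−1)·1 = 12 ≡ 1, so v_5 = 1^{−1} = 1 (mod 11).
  v = [6, 4, 5, 6, 1].
Step 2: syndromes of r = [7, 4, 10, 1, 0] (all sums mod 11).
  S_0 = Σ v_i r_i = 6·7 + 4·4 + 5·10 + 6·1 + 1·0 = 114 ≡ 4.
  S_1 = Σ v_i α_i r_i = 6·8·7 + 4·1·4 + 5·5·10 + 6·3·1 + 1·4·0 = 620 ≡ 4.
  α_i^2 mod 11 = [9, 1, 3, 9, 5].
  S_2 = Σ v_i α_i^2 r_i = 6·9·7 + 4·1·4 + 5·3·10 + 6·9·1 + 1·5·0 = 598 ≡ 4.
  S = (4, 4, 4) ≠ 0, so r is not a codeword (an error is present).
Step 3: locate the error. For a single error e at position i, S_ℓ = v_i·e·α_i^ℓ, so α_err = S_1/S_0.
  S_0^{−1} = 4^{−1} = 3 (mod 11), so α_err = 4·3 = 12 ≡ 1 = α_2. Error position i = 2.
  Consistency check: S_2/S_1 = 4·3 = 12 ≡ 1 = α_err ✓ (single-error assumption holds).
Step 4: error magnitude e = S_0/v_2 = S_0·∏_{j≠2}(α_2 − α_j) = 4·3 = 12 ≡ 1 (mod 11).
Step 5: correct position 2: c_2 = r_2 − e = 4 − 1 ≡ 3 (mod 11). Hence c = [7, 3, 10, 1, 0].
  Check: interpolating c through the α_i gives m(x) = 4 + 10·x (degree < 2) with m(α_i) = c_i for every i, so c is indeed a codeword.


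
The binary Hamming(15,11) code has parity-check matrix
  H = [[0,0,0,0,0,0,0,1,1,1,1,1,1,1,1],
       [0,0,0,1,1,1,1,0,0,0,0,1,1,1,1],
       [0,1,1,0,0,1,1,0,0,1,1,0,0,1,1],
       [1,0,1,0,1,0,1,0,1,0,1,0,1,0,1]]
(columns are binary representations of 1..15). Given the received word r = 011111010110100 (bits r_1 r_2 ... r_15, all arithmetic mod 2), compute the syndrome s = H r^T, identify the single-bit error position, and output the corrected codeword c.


s = (0, 0, 1, 0)^T, error position = 2, corrected codeword c = 001111010110100

Compute s = H r^T mod 2 one row at a time:
  s_1 = 1 + 0 + 1 + 1 + 0 + 1 + 0 + 0 = 4 ≡ 0 (mod 2).
  s_2 = 1 + 1 + 1 + 0 + 0 + 1 + 0 + 0 = 4 ≡ 0 (mod 2).
  s_3 = 1 + 1 + 1 + 0 + 1 + 1 + 0 + 0 = 5 ≡ 1 (mod 2).
  s_4 = 0 + 1 + 1 + 0 + 0 + 1 + 1 + 0 = 4 ≡ 0 (mod 2).
s = (0, 0, 1, 0)^T — this equals column 2 of H (binary 0010), so error is at position 2.
Correct: flip bit 2 of r = 011111010110100 to get c = 001111010110100.


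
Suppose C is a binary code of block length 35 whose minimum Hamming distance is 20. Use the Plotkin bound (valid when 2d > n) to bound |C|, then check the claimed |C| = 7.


Plotkin bound M ≤ 8; given |C| = 7 ≤ bound (satisfied).

Check applicability: 2d = 40, n = 35.
2d − n = 5 > 0, so Plotkin applies.
Compute d/(2d−n) = 20/5 ≈ 4.0000.
⌊d/(2d−n)⌋ = 4.
Plotkin bound: M ≤ 2·4 = 8.
Given |C| = 7, check: satisfied.
This |C| is below the Plotkin bound.


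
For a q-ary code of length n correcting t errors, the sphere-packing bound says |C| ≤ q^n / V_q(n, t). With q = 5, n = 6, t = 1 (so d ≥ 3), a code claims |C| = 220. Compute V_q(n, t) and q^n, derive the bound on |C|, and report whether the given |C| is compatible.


V_q(n, t) = 25, q^n = 15625, Hamming bound = 625, |C| = 220 ≤ bound (satisfied).

Step 1: Compute V_q(n, t) = Σ_{j=0}^1 C(n, j) (q−1)^j.
  j = 0: C(6,0)·(4)^0 = 1·1 = 1.
  j = 1: C(6,1)·(4)^1 = 6·4 = 24.
  V_q(n, t) = 1 + 24 = 25.
Step 2: q^n = 5^6 = 15625.
Step 3: Hamming bound ⌊q^n / V_q(n,t)⌋ = ⌊15625/25⌋ = 625.
Step 4: Compare |C| = 220 to 625: satisfied.
The claimed |C| lies below the Hamming bound.


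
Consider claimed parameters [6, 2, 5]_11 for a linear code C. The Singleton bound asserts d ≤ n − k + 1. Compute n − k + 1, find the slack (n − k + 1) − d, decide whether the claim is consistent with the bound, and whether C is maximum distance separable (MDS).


Singleton RHS = n − k + 1 = 5, slack = 0, bound satisfied, MDS.

Singleton bound: d ≤ n − k + 1.
Here n = 6, k = 2, so n − k + 1 = 5.
Given d = 5, check d ≤ 5: YES.
Slack = (n − k + 1) − d = 0.
The code is MDS (slack = 0).
Description: the claimed parameters are [6, 2, 5]_11; such a code would be MDS (meets Singleton bound).


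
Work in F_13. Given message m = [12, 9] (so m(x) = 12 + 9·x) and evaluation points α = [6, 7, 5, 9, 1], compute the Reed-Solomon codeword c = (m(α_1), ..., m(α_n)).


c = [1, 10, 5, 2, 8]

Message polynomial: m(x) = 12 + 9·x (mod 13).
For each evaluation point α_i, compute m(α_i) mod 13:
  α_1 = 6: Horner steps 9 → 1, so m(6) = 1.
  α_2 = 7: Horner steps 9 → 10, so m(7) = 10.
  α_3 = 5: Horner steps 9 → 5, so m(5) = 5.
  α_4 = 9: Horner steps 9 → 2, so m(9) = 2.
  α_5 = 1: Horner steps 9 → 8, so m(1) = 8.
Codeword c = [1, 10, 5, 2, 8] ∈ F_13^5.


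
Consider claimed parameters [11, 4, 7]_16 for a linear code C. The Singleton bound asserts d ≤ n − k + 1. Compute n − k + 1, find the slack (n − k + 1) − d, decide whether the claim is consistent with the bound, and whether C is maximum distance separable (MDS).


Singleton RHS = n − k + 1 = 8, slack = 1, bound satisfied, not MDS.

Singleton bound: d ≤ n − k + 1.
Here n = 11, k = 4, so n − k + 1 = 8.
Given d = 7, check d ≤ 8: YES.
Slack = (n − k + 1) − d = 1.
The code is NOT MDS (slack = 1 > 0).
Description: the claimed parameters are [11, 4, 7]_16; such a code would be non-MDS.


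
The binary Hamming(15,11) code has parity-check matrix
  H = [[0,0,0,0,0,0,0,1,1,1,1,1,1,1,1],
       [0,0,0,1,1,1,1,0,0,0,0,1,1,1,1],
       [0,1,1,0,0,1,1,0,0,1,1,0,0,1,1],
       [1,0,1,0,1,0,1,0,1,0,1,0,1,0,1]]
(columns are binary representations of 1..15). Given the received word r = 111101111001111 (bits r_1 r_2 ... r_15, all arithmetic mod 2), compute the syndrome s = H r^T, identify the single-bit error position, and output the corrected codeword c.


s = (0, 1, 0, 0)^T, error position = 4, corrected codeword c = 111001111001111

Compute s = H r^T mod 2 one row at a time:
  s_1 = 1 + 1 + 0 + 0 + 1 + 1 + 1 + 1 = 6 ≡ 0 (mod 2).
  s_2 = 1 + 0 + 1 + 1 + 1 + 1 + 1 + 1 = 7 ≡ 1 (mod 2).
  s_3 = 1 + 1 + 1 + 1 + 0 + 0 + 1 + 1 = 6 ≡ 0 (mod 2).
  s_4 = 1 + 1 + 0 + 1 + 1 + 0 + 1 + 1 = 6 ≡ 0 (mod 2).
s = (0, 1, 0, 0)^T — this equals column 4 of H (binary 0100), so error is at position 4.
Correct: flip bit 4 of r = 111101111001111 to get c = 111001111001111.


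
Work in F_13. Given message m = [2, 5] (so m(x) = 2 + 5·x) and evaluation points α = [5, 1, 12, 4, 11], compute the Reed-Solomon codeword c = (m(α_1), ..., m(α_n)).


c = [1, 7, 10, 9, 5]

Message polynomial: m(x) = 2 + 5·x (mod 13).
For each evaluation point α_i, compute m(α_i) mod 13:
  α_1 = 5: Horner steps 5 → 1, so m(5) = 1.
  α_2 = 1: Horner steps 5 → 7, so m(1) = 7.
  α_3 = 12: Horner steps 5 → 10, so m(12) = 10.
  α_4 = 4: Horner steps 5 → 9, so m(4) = 9.
  α_5 = 11: Horner steps 5 → 5, so m(11) = 5.
Codeword c = [1, 7, 10, 9, 5] ∈ F_13^5.


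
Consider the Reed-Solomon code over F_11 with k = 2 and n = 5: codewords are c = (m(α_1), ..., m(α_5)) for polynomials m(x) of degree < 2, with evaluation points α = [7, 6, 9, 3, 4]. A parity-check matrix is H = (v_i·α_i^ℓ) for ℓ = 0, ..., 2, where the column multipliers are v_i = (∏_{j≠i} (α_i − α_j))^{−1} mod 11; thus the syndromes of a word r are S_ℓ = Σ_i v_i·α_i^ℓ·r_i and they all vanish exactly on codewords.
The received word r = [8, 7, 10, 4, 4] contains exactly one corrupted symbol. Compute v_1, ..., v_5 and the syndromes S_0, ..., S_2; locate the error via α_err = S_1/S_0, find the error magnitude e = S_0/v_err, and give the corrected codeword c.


S = (7, 6, 2), error at position 5, error magnitude e = 10, c = [8, 7, 10, 4, 5].

Step 1: column multipliers v_i = (∏_{j≠i}(α_i − α_j))^{−1} mod 11.
  i = 1 (α = 7): (7−6)(7−9)(7−3)(7−4) = 1·(−2)·4·3 = −24 ≡ 9, so v_1 = 9^{−1} = 5 (mod 11).
  i = 2 (α = 6): (6−7)(6−9)(6−3)(6−4) = (−1)·(−3)·3·2 = 18 ≡ 7, so v_2 = 7^{−1} = 8 (mod 11).
  i = 3 (α = 9): (9−7)(9−6)(9−3)(9−4) = 2·3·6·5 = 180 ≡ 4, so v_3 = 4^{−1} = 3 (mod 11).
  i = 4 (α = 3): (3−7)(3−6)(3−9)(3−4) = (−4)·(−3)·(−6)·(−1) = 72 ≡ 6, so v_4 = 6^{−1} = 2 (mod 11).
  i = 5 (α = 4): (4−7)(4−6)(4−9)(4−3) = (−3)·(−2)·(−5)·1 = −30 ≡ 3, so v_5 = 3^{−1} = 4 (mod 11).
  v = [5, 8, 3, 2, 4].
Step 2: syndromes of r = [8, 7, 10, 4, 4] (all sums mod 11).
  S_0 = Σ v_i r_i = 5·8 + 8·7 + 3·10 + 2·4 + 4·4 = 150 ≡ 7.
  S_1 = Σ v_i α_i r_i = 5·7·8 + 8·6·7 + 3·9·10 + 2·3·4 + 4·4·4 = 974 ≡ 6.
  α_i^2 mod 11 = [5, 3, 4, 9, 5].
  S_2 = Σ v_i α_i^2 r_i = 5·5·8 + 8·3·7 + 3·4·10 + 2·9·4 + 4·5·4 = 640 ≡ 2.
  S = (7, 6, 2) ≠ 0, so r is not a codeword (an error is present).
Step 3: locate the error. For a single error e at position i, S_ℓ = v_i·e·α_i^ℓ, so α_err = S_1/S_0.
  S_0^{−1} = 7^{−1} = 8 (mod 11), so α_err = 6·8 = 48 ≡ 4 = α_5. Error position i = 5.
  Consistency check: S_2/S_1 = 2·2 = 4 ≡ 4 = α_err ✓ (single-error assumption holds).
Step 4: error magnitude e = S_0/v_5 = S_0·∏_{j≠5}(α_5 − α_j) = 7·3 = 21 ≡ 10 (mod 11).
Step 5: correct position 5: c_5 = r_5 − e = 4 − 10 ≡ 5 (mod 11). Hence c = [8, 7, 10, 4, 5].
  Check: interpolating c through the α_i gives m(x) = 1 + 1·x (degree < 2) with m(α_i) = c_i for every i, so c is indeed a codeword.


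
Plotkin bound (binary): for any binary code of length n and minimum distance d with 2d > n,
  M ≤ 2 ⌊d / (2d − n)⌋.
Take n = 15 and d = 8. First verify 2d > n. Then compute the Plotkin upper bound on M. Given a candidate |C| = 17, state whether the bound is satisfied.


Plotkin bound M ≤ 16; given |C| = 17 > bound (violated).

Check applicability: 2d = 16, n = 15.
2d − n = 1 > 0, so Plotkin applies.
Compute d/(2d−n) = 8/1 ≈ 8.0000.
⌊d/(2d−n)⌋ = 8.
Plotkin bound: M ≤ 2·8 = 16.
Given |C| = 17, check: VIOLATED.
This |C| is above the Plotkin bound, so no binary code with n = 15, d = 8 and 17 codewords exists.


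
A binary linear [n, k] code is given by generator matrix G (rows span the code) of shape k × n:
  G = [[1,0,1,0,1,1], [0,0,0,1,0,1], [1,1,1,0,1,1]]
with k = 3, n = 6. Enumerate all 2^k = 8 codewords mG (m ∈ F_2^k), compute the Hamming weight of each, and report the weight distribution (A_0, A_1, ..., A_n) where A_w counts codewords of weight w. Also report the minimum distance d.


Weight distribution: A_0 = 1, A_1 = 1, A_2 = 1, A_3 = 1, A_4 = 2, A_5 = 2. Minimum distance d = 1.

Enumerate all 2^3 = 8 messages m ∈ F_2^3.
For each, compute codeword c = mG in F_2^6, then tally its weight.
  m = 000 → c = 000000, weight = 0.
  m = 100 → c = 101011, weight = 4.
  m = 010 → c = 000101, weight = 2.
  m = 110 → c = 101110, weight = 4.
  m = 001 → c = 111011, weight = 5.
  m = 101 → c = 010000, weight = 1.
  m = 011 → c = 111110, weight = 5.
  m = 111 → c = 010101, weight = 3.
Tally weights:
  weight 0: 1 codewords.
  weight 1: 1 codewords.
  weight 2: 1 codewords.
  weight 3: 1 codewords.
  weight 4: 2 codewords.
  weight 5: 2 codewords.
Minimum distance d = smallest w > 0 with A_w > 0 = 1.
Sanity: Σ A_w = 8 = 2^3 = 8 ✓.


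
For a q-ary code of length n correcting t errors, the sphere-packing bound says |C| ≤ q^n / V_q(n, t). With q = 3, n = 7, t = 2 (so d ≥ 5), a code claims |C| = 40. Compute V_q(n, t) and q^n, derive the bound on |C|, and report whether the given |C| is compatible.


V_q(n, t) = 99, q^n = 2187, Hamming bound = 22, |C| = 40 > bound (violated).

Step 1: Compute V_q(n, t) = Σ_{j=0}^2 C(n, j) (q−1)^j.
  j = 0: C(7,0)·(2)^0 = 1·1 = 1.
  j = 1: C(7,1)·(2)^1 = 7·2 = 14.
  j = 2: C(7,2)·(2)^2 = 21·4 = 84.
  V_q(n, t) = 1 + 14 + 84 = 99.
Step 2: q^n = 3^7 = 2187.
Step 3: Hamming bound ⌊q^n / V_q(n,t)⌋ = ⌊2187/99⌋ = 22.
Step 4: Compare |C| = 40 to 22: violated.
The claimed |C| lies above the Hamming bound, so no 3-ary code of length 7 with d ≥ 5 can have 40 codewords.


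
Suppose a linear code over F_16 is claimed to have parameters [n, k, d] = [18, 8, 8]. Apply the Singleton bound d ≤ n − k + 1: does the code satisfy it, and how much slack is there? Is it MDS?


Singleton RHS = n − k + 1 = 11, slack = 3, bound satisfied, not MDS.

Singleton bound: d ≤ n − k + 1.
Here n = 18, k = 8, so n − k + 1 = 11.
Given d = 8, check d ≤ 11: YES.
Slack = (n − k + 1) − d = 3.
The code is NOT MDS (slack = 3 > 0).
Description: the claimed parameters are [18, 8, 8]_16; such a code would be non-MDS.


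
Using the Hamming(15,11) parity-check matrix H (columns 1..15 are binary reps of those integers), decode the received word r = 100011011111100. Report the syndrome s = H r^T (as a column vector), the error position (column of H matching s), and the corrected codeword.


s = (0, 0, 1, 1)^T, error position = 3, corrected codeword c = 101011011111100

Compute s = H r^T mod 2 one row at a time:
  s_1 = 1 + 1 + 1 + 1 + 1 + 1 + 0 + 0 = 6 ≡ 0 (mod 2).
  s_2 = 0 + 1 + 1 + 0 + 1 + 1 + 0 + 0 = 4 ≡ 0 (mod 2).
  s_3 = 0 + 0 + 1 + 0 + 1 + 1 + 0 + 0 = 3 ≡ 1 (mod 2).
  s_4 = 1 + 0 + 1 + 0 + 1 + 1 + 1 + 0 = 5 ≡ 1 (mod 2).
s = (0, 0, 1, 1)^T — this equals column 3 of H (binary 0011), so error is at position 3.
Correct: flip bit 3 of r = 100011011111100 to get c = 101011011111100.


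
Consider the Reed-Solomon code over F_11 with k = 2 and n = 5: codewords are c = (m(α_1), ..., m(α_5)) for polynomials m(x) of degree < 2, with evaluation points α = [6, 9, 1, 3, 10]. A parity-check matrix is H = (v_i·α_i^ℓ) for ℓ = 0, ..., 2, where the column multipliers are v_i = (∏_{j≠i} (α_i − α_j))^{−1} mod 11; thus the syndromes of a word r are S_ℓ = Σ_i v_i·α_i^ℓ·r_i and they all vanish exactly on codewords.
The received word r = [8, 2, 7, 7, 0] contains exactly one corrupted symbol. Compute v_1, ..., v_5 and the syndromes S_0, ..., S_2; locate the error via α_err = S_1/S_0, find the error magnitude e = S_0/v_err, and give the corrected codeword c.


S = (4, 1, 3), error at position 4, error magnitude e = 4, c = [8, 2, 7, 3, 0].

Step 1: column multipliers v_i = (∏_{j≠i}(α_i − α_j))^{−1} mod 11.
  i = 1 (α = 6): (6−9)(6−1)(6−3)(6−10) = (−3)·5·3·(−4) = 180 ≡ 4, so v_1 = 4^{−1} = 3 (mod 11).
  i = 2 (α = 9): (9−6)(9−1)(9−3)(9−10) = 3·8·6·(−1) = −144 ≡ 10, so v_2 = 10^{−1} = 10 (mod 11).
  i = 3 (α = 1): (1−6)(1−9)(1−3)(1−10) = (−5)·(−8)·(−2)·(−9) = 720 ≡ 5, so v_3 = 5^{−1} = 9 (mod 11).
  i = 4 (α = 3): (3−6)(3−9)(3−1)(3−10) = (−3)·(−6)·2·(−7) = −252 ≡ 1, so v_4 = 1^{−1} = 1 (mod 11).
  i = 5 (α = 10): (10−6)(10−9)(10−1)(10−3) = 4·1·9·7 = 252 ≡ 10, so v_5 = 10^{−1} = 10 (mod 11).
  v = [3, 10, 9, 1, 10].
Step 2: syndromes of r = [8, 2, 7, 7, 0] (all sums mod 11).
  S_0 = Σ v_i r_i = 3·8 + 10·2 + 9·7 + 1·7 + 10·0 = 114 ≡ 4.
  S_1 = Σ v_i α_i r_i = 3·6·8 + 10·9·2 + 9·1·7 + 1·3·7 + 10·10·0 = 408 ≡ 1.
  α_i^2 mod 11 = [3, 4, 1, 9, 1].
  S_2 = Σ v_i α_i^2 r_i = 3·3·8 + 10·4·2 + 9·1·7 + 1·9·7 + 10·1·0 = 278 ≡ 3.
  S = (4, 1, 3) ≠ 0, so r is not a codeword (an error is present).
Step 3: locate the error. For a single error e at position i, S_ℓ = v_i·e·α_i^ℓ, so α_err = S_1/S_0.
  S_0^{−1} = 4^{−1} = 3 (mod 11), so α_err = 1·3 = 3 ≡ 3 = α_4. Error position i = 4.
  Consistency check: S_2/S_1 = 3·1 = 3 ≡ 3 = α_err ✓ (single-error assumption holds).
Step 4: error magnitude e = S_0/v_4 = S_0·∏_{j≠4}(α_4 − α_j) = 4·1 = 4 ≡ 4 (mod 11).
Step 5: correct position 4: c_4 = r_4 − e = 7 − 4 ≡ 3 (mod 11). Hence c = [8, 2, 7, 3, 0].
  Check: interpolating c through the α_i gives m(x) = 9 + 9·x (degree < 2) with m(α_i) = c_i for every i, so c is indeed a codeword.


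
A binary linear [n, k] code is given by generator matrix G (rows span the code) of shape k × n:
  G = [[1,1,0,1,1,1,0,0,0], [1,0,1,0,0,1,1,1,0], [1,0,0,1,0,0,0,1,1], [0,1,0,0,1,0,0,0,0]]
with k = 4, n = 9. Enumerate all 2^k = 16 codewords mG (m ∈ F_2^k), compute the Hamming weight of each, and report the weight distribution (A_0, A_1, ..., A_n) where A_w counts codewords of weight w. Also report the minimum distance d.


Weight distribution: A_0 = 1, A_2 = 1, A_3 = 2, A_4 = 3, A_5 = 4, A_6 = 3, A_7 = 2. Minimum distance d = 2.

Enumerate all 2^4 = 16 messages m ∈ F_2^4.
For each, compute codeword c = mG in F_2^9, then tally its weight.
  m = 0000 → c = 000000000, weight = 0.
  m = 1000 → c = 110111000, weight = 5.
  m = 0100 → c = 101001110, weight = 5.
  m = 1100 → c = 011110110, weight = 6.
  m = 0010 → c = 100100011, weight = 4.
  m = 1010 → c = 010011011, weight = 5.
  m = 0110 → c = 001101101, weight = 5.
  m = 1110 → c = 111010101, weight = 6.
  m = 0001 → c = 010010000, weight = 2.
  m = 1001 → c = 100101000, weight = 3.
  m = 0101 → c = 111011110, weight = 7.
  m = 1101 → c = 001100110, weight = 4.
  m = 0011 → c = 110110011, weight = 6.
  m = 1011 → c = 000001011, weight = 3.
  m = 0111 → c = 011111101, weight = 7.
  m = 1111 → c = 101000101, weight = 4.
Tally weights:
  weight 0: 1 codewords.
  weight 2: 1 codewords.
  weight 3: 2 codewords.
  weight 4: 3 codewords.
  weight 5: 4 codewords.
  weight 6: 3 codewords.
  weight 7: 2 codewords.
Minimum distance d = smallest w > 0 with A_w > 0 = 2.
Sanity: Σ A_w = 16 = 2^4 = 16 ✓.


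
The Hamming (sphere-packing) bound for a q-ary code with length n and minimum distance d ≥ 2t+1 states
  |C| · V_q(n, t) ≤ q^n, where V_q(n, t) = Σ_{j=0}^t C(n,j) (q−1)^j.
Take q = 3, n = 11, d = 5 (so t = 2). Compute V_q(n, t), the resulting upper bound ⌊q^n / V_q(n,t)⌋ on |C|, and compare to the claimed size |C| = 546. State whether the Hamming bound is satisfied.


V_q(n, t) = 243, q^n = 177147, Hamming bound = 729, |C| = 546 ≤ bound (satisfied).

Step 1: Compute V_q(n, t) = Σ_{j=0}^2 C(n, j) (q−1)^j.
  j = 0: C(11,0)·(2)^0 = 1·1 = 1.
  j = 1: C(11,1)·(2)^1 = 11·2 = 22.
  j = 2: C(11,2)·(2)^2 = 55·4 = 220.
  V_q(n, t) = 1 + 22 + 220 = 243.
Step 2: q^n = 3^11 = 177147.
Step 3: Hamming bound ⌊q^n / V_q(n,t)⌋ = ⌊177147/243⌋ = 729.
Step 4: Compare |C| = 546 to 729: satisfied.
The claimed |C| lies below the Hamming bound.


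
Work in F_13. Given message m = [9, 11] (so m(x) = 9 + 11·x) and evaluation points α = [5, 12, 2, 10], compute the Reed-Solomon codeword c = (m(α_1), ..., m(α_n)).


c = [12, 11, 5, 2]

Message polynomial: m(x) = 9 + 11·x (mod 13).
For each evaluation point α_i, compute m(α_i) mod 13:
  α_1 = 5: Horner steps 11 → 12, so m(5) = 12.
  α_2 = 12: Horner steps 11 → 11, so m(12) = 11.
  α_3 = 2: Horner steps 11 → 5, so m(2) = 5.
  α_4 = 10: Horner steps 11 → 2, so m(10) = 2.
Codeword c = [12, 11, 5, 2] ∈ F_13^4.


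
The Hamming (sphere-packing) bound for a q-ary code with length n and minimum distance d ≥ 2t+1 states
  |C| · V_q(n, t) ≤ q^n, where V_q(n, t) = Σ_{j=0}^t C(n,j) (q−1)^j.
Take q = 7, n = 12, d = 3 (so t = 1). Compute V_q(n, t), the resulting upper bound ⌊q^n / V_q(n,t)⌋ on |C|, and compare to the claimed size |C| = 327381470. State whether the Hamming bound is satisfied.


V_q(n, t) = 73, q^n = 13841287201, Hamming bound = 189606673, |C| = 327381470 > bound (violated).

Step 1: Compute V_q(n, t) = Σ_{j=0}^1 C(n, j) (q−1)^j.
  j = 0: C(12,0)·(6)^0 = 1·1 = 1.
  j = 1: C(12,1)·(6)^1 = 12·6 = 72.
  V_q(n, t) = 1 + 72 = 73.
Step 2: q^n = 7^12 = 13841287201.
Step 3: Hamming bound ⌊q^n / V_q(n,t)⌋ = ⌊13841287201/73⌋ = 189606673.
Step 4: Compare |C| = 327381470 to 189606673: violated.
The claimed |C| lies above the Hamming bound, so no 7-ary code of length 12 with d ≥ 3 can have 327381470 codewords.


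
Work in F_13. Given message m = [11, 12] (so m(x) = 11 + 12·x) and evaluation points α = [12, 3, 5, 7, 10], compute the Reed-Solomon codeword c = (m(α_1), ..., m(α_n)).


c = [12, 8, 6, 4, 1]

Message polynomial: m(x) = 11 + 12·x (mod 13).
For each evaluation point α_i, compute m(α_i) mod 13:
  α_1 = 12: Horner steps 12 → 12, so m(12) = 12.
  α_2 = 3: Horner steps 12 → 8, so m(3) = 8.
  α_3 = 5: Horner steps 12 → 6, so m(5) = 6.
  α_4 = 7: Horner steps 12 → 4, so m(7) = 4.
  α_5 = 10: Horner steps 12 → 1, so m(10) = 1.
Codeword c = [12, 8, 6, 4, 1] ∈ F_13^5.


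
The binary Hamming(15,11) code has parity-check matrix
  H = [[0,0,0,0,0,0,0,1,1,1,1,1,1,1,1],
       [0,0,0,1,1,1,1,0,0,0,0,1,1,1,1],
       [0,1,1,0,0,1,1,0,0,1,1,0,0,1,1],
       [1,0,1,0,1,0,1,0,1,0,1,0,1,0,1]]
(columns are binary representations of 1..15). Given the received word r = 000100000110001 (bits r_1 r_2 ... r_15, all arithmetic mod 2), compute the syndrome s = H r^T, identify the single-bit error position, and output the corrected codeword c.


s = (1, 0, 1, 0)^T, error position = 10, corrected codeword c = 000100000010001

Compute s = H r^T mod 2 one row at a time:
  s_1 = 0 + 0 + 1 + 1 + 0 + 0 + 0 + 1 = 3 ≡ 1 (mod 2).
  s_2 = 1 + 0 + 0 + 0 + 0 + 0 + 0 + 1 = 2 ≡ 0 (mod 2).
  s_3 = 0 + 0 + 0 + 0 + 1 + 1 + 0 + 1 = 3 ≡ 1 (mod 2).
  s_4 = 0 + 0 + 0 + 0 + 0 + 1 + 0 + 1 = 2 ≡ 0 (mod 2).
s = (1, 0, 1, 0)^T — this equals column 10 of H (binary 1010), so error is at position 10.
Correct: flip bit 10 of r = 000100000110001 to get c = 000100000010001.


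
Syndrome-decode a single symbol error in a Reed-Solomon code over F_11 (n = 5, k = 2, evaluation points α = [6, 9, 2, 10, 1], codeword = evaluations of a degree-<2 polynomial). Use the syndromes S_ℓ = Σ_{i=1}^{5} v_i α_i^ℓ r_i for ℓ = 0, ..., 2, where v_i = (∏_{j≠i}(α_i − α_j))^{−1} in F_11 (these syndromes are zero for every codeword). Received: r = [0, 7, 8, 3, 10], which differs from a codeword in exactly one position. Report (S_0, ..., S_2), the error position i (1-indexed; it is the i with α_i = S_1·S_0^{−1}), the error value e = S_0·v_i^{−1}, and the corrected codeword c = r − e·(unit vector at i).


S = (3, 5, 1), error at position 2, error magnitude e = 2, c = [0, 5, 8, 3, 10].

Step 1: column multipliers v_i = (∏_{j≠i}(α_i − α_j))^{−1} mod 11.
  i = 1 (α = 6): (6−9)(6−2)(6−10)(6−1) = (−3)·4·(−4)·5 = 240 ≡ 9, so v_1 = 9^{−1} = 5 (mod 11).
  i = 2 (α = 9): (9−6)(9−2)(9−10)(9−1) = 3·7·(−1)·8 = −168 ≡ 8, so v_2 = 8^{−1} = 7 (mod 11).
  i = 3 (α = 2): (2−6)(2−9)(2−10)(2−1) = (−4)·(−7)·(−8)·1 = −224 ≡ 7, so v_3 = 7^{−1} = 8 (mod 11).
  i = 4 (α = 10): (10−6)(10−9)(10−2)(10−1) = 4·1·8·9 = 288 ≡ 2, so v_4 = 2^{−1} = 6 (mod 11).
  i = 5 (α = 1): (1−6)(1−9)(1−2)(1−10) = (−5)·(−8)·(−1)·(−9) = 360 ≡ 8, so v_5 = 8^{−1} = 7 (mod 11).
  v = [5, 7, 8, 6, 7].
Step 2: syndromes of r = [0, 7, 8, 3, 10] (all sums mod 11).
  S_0 = Σ v_i r_i = 5·0 + 7·7 + 8·8 + 6·3 + 7·10 = 201 ≡ 3.
  S_1 = Σ v_i α_i r_i = 5·6·0 + 7·9·7 + 8·2·8 + 6·10·3 + 7·1·10 = 819 ≡ 5.
  α_i^2 mod 11 = [3, 4, 4, 1, 1].
  S_2 = Σ v_i α_i^2 r_i = 5·3·0 + 7·4·7 + 8·4·8 + 6·1·3 + 7·1·10 = 540 ≡ 1.
  S = (3, 5, 1) ≠ 0, so r is not a codeword (an error is present).
Step 3: locate the error. For a single error e at position i, S_ℓ = v_i·e·α_i^ℓ, so α_err = S_1/S_0.
  S_0^{−1} = 3^{−1} = 4 (mod 11), so α_err = 5·4 = 20 ≡ 9 = α_2. Error position i = 2.
  Consistency check: S_2/S_1 = 1·9 = 9 ≡ 9 = α_err ✓ (single-error assumption holds).
Step 4: error magnitude e = S_0/v_2 = S_0·∏_{j≠2}(α_2 − α_j) = 3·8 = 24 ≡ 2 (mod 11).
Step 5: correct position 2: c_2 = r_2 − e = 7 − 2 ≡ 5 (mod 11). Hence c = [0, 5, 8, 3, 10].
  Check: interpolating c through the α_i gives m(x) = 1 + 9·x (degree < 2) with m(α_i) = c_i for every i, so c is indeed a codeword.


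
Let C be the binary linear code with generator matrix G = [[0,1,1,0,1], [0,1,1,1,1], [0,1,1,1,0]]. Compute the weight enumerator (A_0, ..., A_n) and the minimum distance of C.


Weight distribution: A_0 = 1, A_1 = 2, A_2 = 2, A_3 = 2, A_4 = 1. Minimum distance d = 1.

Enumerate all 2^3 = 8 messages m ∈ F_2^3.
For each, compute codeword c = mG in F_2^5, then tally its weight.
  m = 000 → c = 00000, weight = 0.
  m = 100 → c = 01101, weight = 3.
  m = 010 → c = 01111, weight = 4.
  m = 110 → c = 00010, weight = 1.
  m = 001 → c = 01110, weight = 3.
  m = 101 → c = 00011, weight = 2.
  m = 011 → c = 00001, weight = 1.
  m = 111 → c = 01100, weight = 2.
Tally weights:
  weight 0: 1 codewords.
  weight 1: 2 codewords.
  weight 2: 2 codewords.
  weight 3: 2 codewords.
  weight 4: 1 codewords.
Minimum distance d = smallest w > 0 with A_w > 0 = 1.
Sanity: Σ A_w = 8 = 2^3 = 8 ✓.


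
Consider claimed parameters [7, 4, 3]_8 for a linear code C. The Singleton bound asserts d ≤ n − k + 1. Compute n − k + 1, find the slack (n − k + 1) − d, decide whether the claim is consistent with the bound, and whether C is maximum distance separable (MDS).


Singleton RHS = n − k + 1 = 4, slack = 1, bound satisfied, not MDS.

Singleton bound: d ≤ n − k + 1.
Here n = 7, k = 4, so n − k + 1 = 4.
Given d = 3, check d ≤ 4: YES.
Slack = (n − k + 1) − d = 1.
The code is NOT MDS (slack = 1 > 0).
Description: the claimed parameters are [7, 4, 3]_8; such a code would be non-MDS.


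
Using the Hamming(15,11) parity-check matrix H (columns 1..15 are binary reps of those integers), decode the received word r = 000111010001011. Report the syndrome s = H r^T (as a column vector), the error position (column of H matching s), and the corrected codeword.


s = (0, 0, 1, 0)^T, error position = 2, corrected codeword c = 010111010001011

Compute s = H r^T mod 2 one row at a time:
  s_1 = 1 + 0 + 0 + 0 + 1 + 0 + 1 + 1 = 4 ≡ 0 (mod 2).
  s_2 = 1 + 1 + 1 + 0 + 1 + 0 + 1 + 1 = 6 ≡ 0 (mod 2).
  s_3 = 0 + 0 + 1 + 0 + 0 + 0 + 1 + 1 = 3 ≡ 1 (mod 2).
  s_4 = 0 + 0 + 1 + 0 + 0 + 0 + 0 + 1 = 2 ≡ 0 (mod 2).
s = (0, 0, 1, 0)^T — this equals column 2 of H (binary 0010), so error is at position 2.
Correct: flip bit 2 of r = 000111010001011 to get c = 010111010001011.


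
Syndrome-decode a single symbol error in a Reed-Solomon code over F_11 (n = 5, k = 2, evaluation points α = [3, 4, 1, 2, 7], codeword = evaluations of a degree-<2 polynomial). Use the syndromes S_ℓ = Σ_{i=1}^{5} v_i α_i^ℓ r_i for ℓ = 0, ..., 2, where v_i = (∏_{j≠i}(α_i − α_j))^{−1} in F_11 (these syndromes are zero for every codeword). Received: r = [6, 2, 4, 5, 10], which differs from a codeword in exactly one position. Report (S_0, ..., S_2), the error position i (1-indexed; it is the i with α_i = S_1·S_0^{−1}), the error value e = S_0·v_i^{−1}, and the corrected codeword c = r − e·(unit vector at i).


S = (7, 6, 2), error at position 2, error magnitude e = 6, c = [6, 7, 4, 5, 10].

Step 1: column multipliers v_i = (∏_{j≠i}(α_i − α_j))^{−1} mod 11.
  i = 1 (α = 3): (3−4)(3−1)(3−2)(3−7) = (−1)·2·1·(−4) = 8 ≡ 8, so v_1 = 8^{−1} = 7 (mod 11).
  i = 2 (α = 4): (4−3)(4−1)(4−2)(4−7) = 1·3·2·(−3) = −18 ≡ 4, so v_2 = 4^{−1} = 3 (mod 11).
  i = 3 (α = 1): (1−3)(1−4)(1−2)(1−7) = (−2)·(−3)·(−1)·(−6) = 36 ≡ 3, so v_3 = 3^{−1} = 4 (mod 11).
  i = 4 (α = 2): (2−3)(2−4)(2−1)(2−7) = (−1)·(−2)·1·(−5) = −10 ≡ 1, so v_4 = 1^{−1} = 1 (mod 11).
  i = 5 (α = 7): (7−3)(7−4)(7−1)(7−2) = 4·3·6·5 = 360 ≡ 8, so v_5 = 8^{−1} = 7 (mod 11).
  v = [7, 3, 4, 1, 7].
Step 2: syndromes of r = [6, 2, 4, 5, 10] (all sums mod 11).
  S_0 = Σ v_i r_i = 7·6 + 3·2 + 4·4 + 1·5 + 7·10 = 139 ≡ 7.
  S_1 = Σ v_i α_i r_i = 7·3·6 + 3·4·2 + 4·1·4 + 1·2·5 + 7·7·10 = 666 ≡ 6.
  α_i^2 mod 11 = [9, 5, 1, 4, 5].
  S_2 = Σ v_i α_i^2 r_i = 7·9·6 + 3·5·2 + 4·1·4 + 1·4·5 + 7·5·10 = 794 ≡ 2.
  S = (7, 6, 2) ≠ 0, so r is not a codeword (an error is present).
Step 3: locate the error. For a single error e at position i, S_ℓ = v_i·e·α_i^ℓ, so α_err = S_1/S_0.
  S_0^{−1} = 7^{−1} = 8 (mod 11), so α_err = 6·8 = 48 ≡ 4 = α_2. Error position i = 2.
  Consistency check: S_2/S_1 = 2·2 = 4 ≡ 4 = α_err ✓ (single-error assumption holds).
Step 4: error magnitude e = S_0/v_2 = S_0·∏_{j≠2}(α_2 − α_j) = 7·4 = 28 ≡ 6 (mod 11).
Step 5: correct position 2: c_2 = r_2 − e = 2 − 6 ≡ 7 (mod 11). Hence c = [6, 7, 4, 5, 10].
  Check: interpolating c through the α_i gives m(x) = 3 + 1·x (degree < 2) with m(α_i) = c_i for every i, so c is indeed a codeword.
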